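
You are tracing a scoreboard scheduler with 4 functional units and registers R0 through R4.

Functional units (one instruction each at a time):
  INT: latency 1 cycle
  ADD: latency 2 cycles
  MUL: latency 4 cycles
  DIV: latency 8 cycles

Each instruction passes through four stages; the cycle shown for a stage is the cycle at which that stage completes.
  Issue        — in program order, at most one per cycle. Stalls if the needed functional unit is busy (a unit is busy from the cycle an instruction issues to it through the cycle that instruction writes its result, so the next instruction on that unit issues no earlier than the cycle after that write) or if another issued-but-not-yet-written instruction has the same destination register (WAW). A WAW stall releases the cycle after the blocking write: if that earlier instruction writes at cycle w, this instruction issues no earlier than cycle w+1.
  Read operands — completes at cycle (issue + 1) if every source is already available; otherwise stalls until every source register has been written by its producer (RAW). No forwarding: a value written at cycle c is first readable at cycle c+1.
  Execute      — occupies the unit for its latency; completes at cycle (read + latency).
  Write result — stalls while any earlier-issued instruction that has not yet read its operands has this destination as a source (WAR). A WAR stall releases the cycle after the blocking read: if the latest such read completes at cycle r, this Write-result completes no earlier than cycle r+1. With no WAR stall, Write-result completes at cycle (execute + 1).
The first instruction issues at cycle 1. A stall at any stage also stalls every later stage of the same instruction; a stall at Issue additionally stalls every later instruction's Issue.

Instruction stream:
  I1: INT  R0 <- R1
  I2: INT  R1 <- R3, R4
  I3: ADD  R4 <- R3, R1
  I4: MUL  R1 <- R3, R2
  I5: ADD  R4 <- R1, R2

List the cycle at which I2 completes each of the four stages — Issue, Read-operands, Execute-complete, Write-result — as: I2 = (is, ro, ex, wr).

I2 = (5, 6, 7, 8)

1) issue 1, read 2, done 3, write 4
2) issue 5, read 6, done 7, write 8  <struct: INT busy until I1 writes@4>
3) issue 6, read 9, done 11, write 12  <RAW R1: wait I2 write@8>
4) issue 9, read 10, done 14, write 15  <WAW R1: wait I2 write@8>
5) issue 13, read 16, done 18, write 19  <struct: ADD busy until I3 writes@12 / RAW R1: wait I4 write@15>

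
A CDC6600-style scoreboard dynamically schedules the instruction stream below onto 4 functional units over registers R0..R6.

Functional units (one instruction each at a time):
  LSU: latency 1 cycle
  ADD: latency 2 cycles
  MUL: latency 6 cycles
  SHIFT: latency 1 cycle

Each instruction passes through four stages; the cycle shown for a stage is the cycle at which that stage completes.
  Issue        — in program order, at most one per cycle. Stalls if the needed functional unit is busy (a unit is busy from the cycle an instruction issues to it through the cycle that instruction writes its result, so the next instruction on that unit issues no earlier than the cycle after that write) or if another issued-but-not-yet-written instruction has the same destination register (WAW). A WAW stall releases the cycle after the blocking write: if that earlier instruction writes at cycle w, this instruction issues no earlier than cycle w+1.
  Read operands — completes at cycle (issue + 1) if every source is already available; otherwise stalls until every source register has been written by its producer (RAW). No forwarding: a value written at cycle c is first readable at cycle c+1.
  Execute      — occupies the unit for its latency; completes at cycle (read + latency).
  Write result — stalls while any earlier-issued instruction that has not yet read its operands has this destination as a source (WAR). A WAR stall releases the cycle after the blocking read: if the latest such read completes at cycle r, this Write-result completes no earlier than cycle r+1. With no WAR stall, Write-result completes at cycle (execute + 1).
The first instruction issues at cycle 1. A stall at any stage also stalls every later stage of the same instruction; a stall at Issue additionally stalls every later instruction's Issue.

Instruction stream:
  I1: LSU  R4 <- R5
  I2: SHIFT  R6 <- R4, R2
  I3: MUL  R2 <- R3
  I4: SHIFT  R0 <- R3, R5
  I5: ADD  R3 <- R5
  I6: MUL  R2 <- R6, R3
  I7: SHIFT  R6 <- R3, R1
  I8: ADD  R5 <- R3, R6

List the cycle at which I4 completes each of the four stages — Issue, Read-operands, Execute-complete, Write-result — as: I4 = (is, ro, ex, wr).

I4 = (8, 9, 10, 11)

c1: I1 dispatched to LSU
c2: I1 operands ready; I2 dispatched to SHIFT
c3: I1 complete; I3 dispatched to MUL
c4: R4←I1; I3 operands ready
c5: I2 operands ready
c6: I2 complete
c7: R6←I2
c8: I4 dispatched to SHIFT
c9: I4 operands ready; I5 dispatched to ADD
c10: I3 complete; I4 complete; I5 operands ready
c11: R2←I3; R0←I4
c12: I5 complete; I6 dispatched to MUL
c13: R3←I5; I7 dispatched to SHIFT
c14: I6 operands ready; I7 operands ready; I8 dispatched to ADD
c15: I7 complete
c16: R6←I7
c17: I8 operands ready
c19: I8 complete
c20: I6 complete; R5←I8
c21: R2←I6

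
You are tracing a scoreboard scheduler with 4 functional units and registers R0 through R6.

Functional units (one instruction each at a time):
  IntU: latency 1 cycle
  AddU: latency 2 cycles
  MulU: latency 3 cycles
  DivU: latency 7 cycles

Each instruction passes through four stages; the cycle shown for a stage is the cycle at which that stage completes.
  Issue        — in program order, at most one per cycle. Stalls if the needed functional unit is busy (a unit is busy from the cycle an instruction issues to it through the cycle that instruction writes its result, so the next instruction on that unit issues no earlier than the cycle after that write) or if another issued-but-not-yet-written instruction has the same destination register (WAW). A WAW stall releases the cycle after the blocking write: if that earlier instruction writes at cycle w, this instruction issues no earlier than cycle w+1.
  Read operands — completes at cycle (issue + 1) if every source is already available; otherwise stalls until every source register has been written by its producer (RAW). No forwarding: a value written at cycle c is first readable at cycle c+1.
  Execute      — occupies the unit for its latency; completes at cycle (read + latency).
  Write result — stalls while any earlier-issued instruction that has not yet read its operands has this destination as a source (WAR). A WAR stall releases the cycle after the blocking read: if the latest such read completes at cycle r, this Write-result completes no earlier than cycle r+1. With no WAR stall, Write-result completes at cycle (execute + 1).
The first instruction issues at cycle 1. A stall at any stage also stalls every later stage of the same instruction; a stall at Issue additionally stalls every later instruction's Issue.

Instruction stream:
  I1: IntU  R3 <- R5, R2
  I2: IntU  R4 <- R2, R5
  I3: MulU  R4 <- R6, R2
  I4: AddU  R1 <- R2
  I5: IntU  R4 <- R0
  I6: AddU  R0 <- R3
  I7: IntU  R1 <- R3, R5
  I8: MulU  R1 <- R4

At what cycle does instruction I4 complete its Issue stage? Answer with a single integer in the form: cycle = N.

I1 -> (1, 2, 3, 4)
I2 -> (5, 6, 7, 8)  // struct: IntU busy until I1 writes@4
I3 -> (9, 10, 13, 14)  // WAW R4: wait I2 write@8
I4 -> (10, 11, 13, 14)
I5 -> (15, 16, 17, 18)  // WAW R4: wait I3 write@14
I6 -> (16, 17, 19, 20)
I7 -> (19, 20, 21, 22)  // struct: IntU busy until I5 writes@18
I8 -> (23, 24, 27, 28)  // WAW R1: wait I7 write@22

cycle = 10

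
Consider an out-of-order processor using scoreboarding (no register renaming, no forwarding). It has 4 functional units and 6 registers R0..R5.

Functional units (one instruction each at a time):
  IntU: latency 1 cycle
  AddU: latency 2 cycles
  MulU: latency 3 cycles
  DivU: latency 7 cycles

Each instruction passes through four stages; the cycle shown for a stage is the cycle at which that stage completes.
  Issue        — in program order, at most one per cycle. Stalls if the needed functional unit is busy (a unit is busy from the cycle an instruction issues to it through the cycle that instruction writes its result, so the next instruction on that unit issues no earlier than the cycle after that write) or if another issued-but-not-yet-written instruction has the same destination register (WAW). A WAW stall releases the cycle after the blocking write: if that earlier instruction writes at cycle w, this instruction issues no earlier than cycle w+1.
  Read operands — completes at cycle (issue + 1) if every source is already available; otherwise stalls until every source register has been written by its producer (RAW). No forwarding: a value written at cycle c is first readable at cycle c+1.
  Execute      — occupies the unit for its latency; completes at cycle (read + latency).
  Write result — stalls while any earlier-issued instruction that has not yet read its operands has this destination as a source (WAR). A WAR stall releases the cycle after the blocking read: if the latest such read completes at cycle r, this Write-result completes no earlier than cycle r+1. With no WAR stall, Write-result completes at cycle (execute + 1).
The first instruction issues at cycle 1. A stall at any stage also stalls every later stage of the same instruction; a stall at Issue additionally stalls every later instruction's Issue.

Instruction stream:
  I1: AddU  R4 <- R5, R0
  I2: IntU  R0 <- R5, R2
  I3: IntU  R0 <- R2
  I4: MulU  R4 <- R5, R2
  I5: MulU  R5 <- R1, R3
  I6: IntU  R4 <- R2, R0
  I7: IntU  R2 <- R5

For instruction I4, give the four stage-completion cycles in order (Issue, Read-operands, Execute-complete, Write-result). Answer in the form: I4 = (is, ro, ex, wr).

1) issue 1, read 2, done 4, write 5
2) issue 2, read 3, done 4, write 5
3) issue 6, read 7, done 8, write 9  <struct: IntU busy until I2 writes@5>
4) issue 7, read 8, done 11, write 12
5) issue 13, read 14, done 17, write 18  <struct: MulU busy until I4 writes@12>
6) issue 14, read 15, done 16, write 17
7) issue 18, read 19, done 20, write 21  <struct: IntU busy until I6 writes@17>

I4 = (7, 8, 11, 12)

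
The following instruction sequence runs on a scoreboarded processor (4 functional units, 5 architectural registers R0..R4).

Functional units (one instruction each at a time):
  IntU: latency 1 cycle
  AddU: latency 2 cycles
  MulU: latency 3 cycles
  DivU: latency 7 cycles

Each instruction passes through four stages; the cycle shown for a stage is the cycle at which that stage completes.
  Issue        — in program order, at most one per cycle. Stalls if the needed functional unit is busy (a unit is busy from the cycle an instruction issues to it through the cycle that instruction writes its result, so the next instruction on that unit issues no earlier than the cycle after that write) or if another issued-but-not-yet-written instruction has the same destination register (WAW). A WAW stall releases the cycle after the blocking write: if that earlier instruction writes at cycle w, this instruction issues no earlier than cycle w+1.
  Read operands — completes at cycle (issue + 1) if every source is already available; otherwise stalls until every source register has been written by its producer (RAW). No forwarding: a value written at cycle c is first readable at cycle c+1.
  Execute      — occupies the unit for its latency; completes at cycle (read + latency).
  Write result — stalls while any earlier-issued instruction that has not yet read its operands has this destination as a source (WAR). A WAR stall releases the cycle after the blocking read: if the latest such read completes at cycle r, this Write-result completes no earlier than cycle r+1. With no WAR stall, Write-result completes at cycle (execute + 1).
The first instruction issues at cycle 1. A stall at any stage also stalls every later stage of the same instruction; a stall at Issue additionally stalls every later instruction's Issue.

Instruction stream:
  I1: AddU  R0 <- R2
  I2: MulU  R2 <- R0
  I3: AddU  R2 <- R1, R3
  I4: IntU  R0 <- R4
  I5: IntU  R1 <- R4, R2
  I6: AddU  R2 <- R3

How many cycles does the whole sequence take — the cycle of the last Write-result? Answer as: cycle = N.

cycle = 21

I1: IS=1 RO=2 EX=4 WR=5
I2: IS=2 RO=6 EX=9 WR=10  [RAW R0: wait I1 write@5]
I3: IS=11 RO=12 EX=14 WR=15  [WAW R2: wait I2 write@10]
I4: IS=12 RO=13 EX=14 WR=15
I5: IS=16 RO=17 EX=18 WR=19  [struct: IntU busy until I4 writes@15]
I6: IS=17 RO=18 EX=20 WR=21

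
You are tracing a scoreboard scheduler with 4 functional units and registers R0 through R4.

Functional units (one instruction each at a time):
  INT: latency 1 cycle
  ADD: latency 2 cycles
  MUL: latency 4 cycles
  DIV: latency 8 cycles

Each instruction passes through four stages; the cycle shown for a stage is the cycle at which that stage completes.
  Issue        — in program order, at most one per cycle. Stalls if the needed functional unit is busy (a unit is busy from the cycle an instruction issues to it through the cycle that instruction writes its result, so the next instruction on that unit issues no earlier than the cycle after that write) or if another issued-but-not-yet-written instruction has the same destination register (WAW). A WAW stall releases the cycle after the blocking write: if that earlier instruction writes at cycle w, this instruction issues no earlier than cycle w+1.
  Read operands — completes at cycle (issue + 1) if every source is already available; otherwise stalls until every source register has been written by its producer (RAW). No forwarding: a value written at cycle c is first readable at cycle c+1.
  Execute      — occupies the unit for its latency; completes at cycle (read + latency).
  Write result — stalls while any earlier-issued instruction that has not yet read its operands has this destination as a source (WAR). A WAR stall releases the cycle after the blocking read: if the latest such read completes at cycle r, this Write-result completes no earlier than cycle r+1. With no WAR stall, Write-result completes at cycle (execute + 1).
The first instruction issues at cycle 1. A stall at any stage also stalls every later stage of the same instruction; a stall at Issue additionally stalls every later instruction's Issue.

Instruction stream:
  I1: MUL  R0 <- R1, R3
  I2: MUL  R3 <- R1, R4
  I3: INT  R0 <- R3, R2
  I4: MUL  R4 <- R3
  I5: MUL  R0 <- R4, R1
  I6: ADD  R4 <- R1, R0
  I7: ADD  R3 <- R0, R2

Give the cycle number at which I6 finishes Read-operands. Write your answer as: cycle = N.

cycle = 29

t=1  I1 issues→MUL
t=2  I1 reads
t=6  I1 exec-done
t=7  I1 writes R0
t=8  I2 issues→MUL
t=9  I2 reads; I3 issues→INT
t=13  I2 exec-done
t=14  I2 writes R3
t=15  I3 reads; I4 issues→MUL
t=16  I3 exec-done; I4 reads
t=17  I3 writes R0
t=20  I4 exec-done
t=21  I4 writes R4
t=22  I5 issues→MUL
t=23  I5 reads; I6 issues→ADD
t=27  I5 exec-done
t=28  I5 writes R0
t=29  I6 reads
t=31  I6 exec-done
t=32  I6 writes R4
t=33  I7 issues→ADD
t=34  I7 reads
t=36  I7 exec-done
t=37  I7 writes R3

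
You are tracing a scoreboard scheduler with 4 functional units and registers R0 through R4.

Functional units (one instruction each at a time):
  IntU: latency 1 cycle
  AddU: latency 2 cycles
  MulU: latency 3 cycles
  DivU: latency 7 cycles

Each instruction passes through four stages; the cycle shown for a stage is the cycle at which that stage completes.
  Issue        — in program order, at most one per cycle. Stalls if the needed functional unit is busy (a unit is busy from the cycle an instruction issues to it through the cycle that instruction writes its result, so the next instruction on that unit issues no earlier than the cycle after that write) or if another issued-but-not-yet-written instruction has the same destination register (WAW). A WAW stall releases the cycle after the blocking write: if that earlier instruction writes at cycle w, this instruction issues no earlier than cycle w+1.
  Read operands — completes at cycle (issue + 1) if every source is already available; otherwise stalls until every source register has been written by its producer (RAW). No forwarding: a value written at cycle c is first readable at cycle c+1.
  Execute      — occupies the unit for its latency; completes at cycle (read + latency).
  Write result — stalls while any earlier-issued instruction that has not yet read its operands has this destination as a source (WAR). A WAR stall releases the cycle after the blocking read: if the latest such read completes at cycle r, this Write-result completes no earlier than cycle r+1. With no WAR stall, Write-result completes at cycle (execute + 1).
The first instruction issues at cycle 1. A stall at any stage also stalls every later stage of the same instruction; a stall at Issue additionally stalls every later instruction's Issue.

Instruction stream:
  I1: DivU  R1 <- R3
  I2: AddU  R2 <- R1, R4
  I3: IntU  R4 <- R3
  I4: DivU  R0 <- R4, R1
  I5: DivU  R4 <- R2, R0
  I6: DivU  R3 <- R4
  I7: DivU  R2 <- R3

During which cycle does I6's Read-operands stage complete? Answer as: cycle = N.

cycle = 33

I1 -> (1, 2, 9, 10)
I2 -> (2, 11, 13, 14)  // RAW R1: wait I1 write@10
I3 -> (3, 4, 5, 12)  // WAR R4: wait I2 read@11
I4 -> (11, 13, 20, 21)  // struct: DivU busy until I1 writes@10, RAW R4: wait I3 write@12
I5 -> (22, 23, 30, 31)  // struct: DivU busy until I4 writes@21
I6 -> (32, 33, 40, 41)  // struct: DivU busy until I5 writes@31
I7 -> (42, 43, 50, 51)  // struct: DivU busy until I6 writes@41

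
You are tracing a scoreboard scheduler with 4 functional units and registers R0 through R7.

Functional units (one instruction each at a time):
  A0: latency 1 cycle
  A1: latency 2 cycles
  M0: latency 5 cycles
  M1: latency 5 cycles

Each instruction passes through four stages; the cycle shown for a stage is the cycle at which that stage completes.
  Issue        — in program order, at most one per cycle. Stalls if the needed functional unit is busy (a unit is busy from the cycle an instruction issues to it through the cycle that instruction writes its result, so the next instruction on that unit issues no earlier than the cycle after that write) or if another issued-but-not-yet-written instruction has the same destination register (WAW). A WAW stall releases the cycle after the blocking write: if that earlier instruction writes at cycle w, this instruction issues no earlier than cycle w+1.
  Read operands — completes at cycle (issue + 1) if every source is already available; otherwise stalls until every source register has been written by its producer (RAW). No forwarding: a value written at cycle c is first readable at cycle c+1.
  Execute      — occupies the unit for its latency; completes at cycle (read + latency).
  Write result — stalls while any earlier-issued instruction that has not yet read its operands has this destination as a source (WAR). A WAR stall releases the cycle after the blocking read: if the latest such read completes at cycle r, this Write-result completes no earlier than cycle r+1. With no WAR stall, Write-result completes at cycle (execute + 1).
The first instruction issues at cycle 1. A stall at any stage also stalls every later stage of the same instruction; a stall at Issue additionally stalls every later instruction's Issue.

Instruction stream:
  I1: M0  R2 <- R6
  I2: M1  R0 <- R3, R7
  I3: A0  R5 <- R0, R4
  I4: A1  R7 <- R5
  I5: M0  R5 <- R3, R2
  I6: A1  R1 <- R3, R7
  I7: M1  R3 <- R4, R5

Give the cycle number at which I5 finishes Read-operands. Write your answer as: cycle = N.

t=1  issue I1 (M0)
t=2  I1 read-ops | issue I2 (M1)
t=3  I2 read-ops | issue I3 (A0)
t=4  issue I4 (A1)
t=7  I1 finished on M0
t=8  I1→R2 | I2 finished on M1
t=9  I2→R0
t=10  I3 read-ops
t=11  I3 finished on A0
t=12  I3→R5
t=13  I4 read-ops | issue I5 (M0)
t=14  I5 read-ops
t=15  I4 finished on A1
t=16  I4→R7
t=17  issue I6 (A1)
t=18  I6 read-ops | issue I7 (M1)
t=19  I5 finished on M0
t=20  I5→R5 | I6 finished on A1
t=21  I6→R1 | I7 read-ops
t=26  I7 finished on M1
t=27  I7→R3

cycle = 14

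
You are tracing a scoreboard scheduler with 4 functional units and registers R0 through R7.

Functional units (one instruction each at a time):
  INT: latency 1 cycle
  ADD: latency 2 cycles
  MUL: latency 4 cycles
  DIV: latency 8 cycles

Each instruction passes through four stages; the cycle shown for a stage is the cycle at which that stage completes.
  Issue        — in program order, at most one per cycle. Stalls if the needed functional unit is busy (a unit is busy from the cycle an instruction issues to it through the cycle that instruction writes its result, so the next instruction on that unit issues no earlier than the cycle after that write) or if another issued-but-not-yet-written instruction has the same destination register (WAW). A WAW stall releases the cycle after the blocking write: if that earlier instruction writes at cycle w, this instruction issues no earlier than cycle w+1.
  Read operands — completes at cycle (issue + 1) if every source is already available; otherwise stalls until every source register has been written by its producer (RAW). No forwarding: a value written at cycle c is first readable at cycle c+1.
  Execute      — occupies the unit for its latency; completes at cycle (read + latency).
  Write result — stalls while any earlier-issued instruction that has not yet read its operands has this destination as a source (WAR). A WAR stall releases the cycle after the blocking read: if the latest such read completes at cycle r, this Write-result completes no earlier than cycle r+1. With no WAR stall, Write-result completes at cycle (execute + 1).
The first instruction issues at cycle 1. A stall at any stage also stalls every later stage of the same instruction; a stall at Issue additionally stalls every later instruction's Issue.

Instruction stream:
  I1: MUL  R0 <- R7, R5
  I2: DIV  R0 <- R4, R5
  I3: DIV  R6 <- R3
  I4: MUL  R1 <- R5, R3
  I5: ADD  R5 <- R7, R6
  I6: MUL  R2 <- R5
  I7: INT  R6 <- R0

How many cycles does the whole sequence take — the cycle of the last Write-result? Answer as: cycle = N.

c1: I1 issues→MUL
c2: I1 reads
c6: I1 exec-done
c7: I1 writes R0
c8: I2 issues→DIV
c9: I2 reads
c17: I2 exec-done
c18: I2 writes R0
c19: I3 issues→DIV
c20: I3 reads, I4 issues→MUL
c21: I4 reads, I5 issues→ADD
c25: I4 exec-done
c26: I4 writes R1
c27: I6 issues→MUL
c28: I3 exec-done
c29: I3 writes R6
c30: I5 reads, I7 issues→INT
c31: I7 reads
c32: I5 exec-done, I7 exec-done
c33: I5 writes R5, I7 writes R6
c34: I6 reads
c38: I6 exec-done
c39: I6 writes R2

cycle = 39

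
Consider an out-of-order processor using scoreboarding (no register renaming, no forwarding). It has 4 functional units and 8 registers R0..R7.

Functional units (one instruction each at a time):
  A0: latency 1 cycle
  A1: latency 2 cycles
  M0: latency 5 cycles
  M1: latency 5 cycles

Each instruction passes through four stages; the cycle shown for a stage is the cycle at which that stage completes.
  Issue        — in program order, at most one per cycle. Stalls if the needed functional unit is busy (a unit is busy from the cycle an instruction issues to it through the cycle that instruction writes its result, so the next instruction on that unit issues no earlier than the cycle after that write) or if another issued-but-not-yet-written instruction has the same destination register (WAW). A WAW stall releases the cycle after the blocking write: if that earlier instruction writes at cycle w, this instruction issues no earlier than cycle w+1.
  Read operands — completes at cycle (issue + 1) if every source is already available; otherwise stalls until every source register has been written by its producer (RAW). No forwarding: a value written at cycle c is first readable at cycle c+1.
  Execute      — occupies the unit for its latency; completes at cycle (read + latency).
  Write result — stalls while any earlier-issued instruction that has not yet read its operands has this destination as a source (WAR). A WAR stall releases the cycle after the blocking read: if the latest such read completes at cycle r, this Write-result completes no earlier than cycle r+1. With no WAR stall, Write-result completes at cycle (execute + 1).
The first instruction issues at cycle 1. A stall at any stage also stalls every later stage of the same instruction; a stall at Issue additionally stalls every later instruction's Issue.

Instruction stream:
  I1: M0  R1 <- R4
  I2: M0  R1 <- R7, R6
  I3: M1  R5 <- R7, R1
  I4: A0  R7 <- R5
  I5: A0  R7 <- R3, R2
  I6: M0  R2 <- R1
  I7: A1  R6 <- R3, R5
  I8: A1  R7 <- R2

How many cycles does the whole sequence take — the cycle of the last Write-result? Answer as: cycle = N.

[1] I1 issues→M0
[2] I1 reads
[7] I1 exec-done
[8] I1 writes R1
[9] I2 issues→M0
[10] I2 reads · I3 issues→M1
[11] I4 issues→A0
[15] I2 exec-done
[16] I2 writes R1
[17] I3 reads
[22] I3 exec-done
[23] I3 writes R5
[24] I4 reads
[25] I4 exec-done
[26] I4 writes R7
[27] I5 issues→A0
[28] I5 reads · I6 issues→M0
[29] I5 exec-done · I6 reads · I7 issues→A1
[30] I5 writes R7 · I7 reads
[32] I7 exec-done
[33] I7 writes R6
[34] I6 exec-done · I8 issues→A1
[35] I6 writes R2
[36] I8 reads
[38] I8 exec-done
[39] I8 writes R7

cycle = 39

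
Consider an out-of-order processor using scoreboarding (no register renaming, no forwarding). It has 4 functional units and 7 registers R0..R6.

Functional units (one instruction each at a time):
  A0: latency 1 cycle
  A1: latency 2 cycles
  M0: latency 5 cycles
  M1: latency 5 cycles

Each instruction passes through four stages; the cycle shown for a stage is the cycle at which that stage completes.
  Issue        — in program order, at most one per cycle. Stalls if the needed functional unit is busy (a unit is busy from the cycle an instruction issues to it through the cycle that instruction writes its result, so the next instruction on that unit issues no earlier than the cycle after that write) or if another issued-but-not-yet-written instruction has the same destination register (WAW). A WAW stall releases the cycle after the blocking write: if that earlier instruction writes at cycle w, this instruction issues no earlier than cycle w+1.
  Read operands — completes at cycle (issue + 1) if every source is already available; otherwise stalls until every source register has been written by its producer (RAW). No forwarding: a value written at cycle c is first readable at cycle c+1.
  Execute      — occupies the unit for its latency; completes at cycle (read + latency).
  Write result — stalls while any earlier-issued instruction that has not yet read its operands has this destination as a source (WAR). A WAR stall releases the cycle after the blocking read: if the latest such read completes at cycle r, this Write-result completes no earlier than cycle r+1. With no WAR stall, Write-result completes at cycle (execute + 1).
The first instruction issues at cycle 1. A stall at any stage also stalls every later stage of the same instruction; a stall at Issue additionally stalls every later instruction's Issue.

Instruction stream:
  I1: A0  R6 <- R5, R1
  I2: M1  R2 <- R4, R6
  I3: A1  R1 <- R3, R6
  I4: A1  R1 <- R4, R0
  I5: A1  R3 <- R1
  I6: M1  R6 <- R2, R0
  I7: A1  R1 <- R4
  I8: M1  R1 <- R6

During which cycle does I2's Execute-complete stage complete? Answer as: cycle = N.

I1  is:1  ro:2  ex:3  wr:4
I2  is:2  ro:5  ex:10  wr:11  — RAW R6: wait I1 write@4
I3  is:3  ro:5  ex:7  wr:8  — RAW R6: wait I1 write@4
I4  is:9  ro:10  ex:12  wr:13  — struct: A1 busy until I3 writes@8
I5  is:14  ro:15  ex:17  wr:18  — struct: A1 busy until I4 writes@13
I6  is:15  ro:16  ex:21  wr:22
I7  is:19  ro:20  ex:22  wr:23  — struct: A1 busy until I5 writes@18
I8  is:24  ro:25  ex:30  wr:31  — WAW R1: wait I7 write@23

cycle = 10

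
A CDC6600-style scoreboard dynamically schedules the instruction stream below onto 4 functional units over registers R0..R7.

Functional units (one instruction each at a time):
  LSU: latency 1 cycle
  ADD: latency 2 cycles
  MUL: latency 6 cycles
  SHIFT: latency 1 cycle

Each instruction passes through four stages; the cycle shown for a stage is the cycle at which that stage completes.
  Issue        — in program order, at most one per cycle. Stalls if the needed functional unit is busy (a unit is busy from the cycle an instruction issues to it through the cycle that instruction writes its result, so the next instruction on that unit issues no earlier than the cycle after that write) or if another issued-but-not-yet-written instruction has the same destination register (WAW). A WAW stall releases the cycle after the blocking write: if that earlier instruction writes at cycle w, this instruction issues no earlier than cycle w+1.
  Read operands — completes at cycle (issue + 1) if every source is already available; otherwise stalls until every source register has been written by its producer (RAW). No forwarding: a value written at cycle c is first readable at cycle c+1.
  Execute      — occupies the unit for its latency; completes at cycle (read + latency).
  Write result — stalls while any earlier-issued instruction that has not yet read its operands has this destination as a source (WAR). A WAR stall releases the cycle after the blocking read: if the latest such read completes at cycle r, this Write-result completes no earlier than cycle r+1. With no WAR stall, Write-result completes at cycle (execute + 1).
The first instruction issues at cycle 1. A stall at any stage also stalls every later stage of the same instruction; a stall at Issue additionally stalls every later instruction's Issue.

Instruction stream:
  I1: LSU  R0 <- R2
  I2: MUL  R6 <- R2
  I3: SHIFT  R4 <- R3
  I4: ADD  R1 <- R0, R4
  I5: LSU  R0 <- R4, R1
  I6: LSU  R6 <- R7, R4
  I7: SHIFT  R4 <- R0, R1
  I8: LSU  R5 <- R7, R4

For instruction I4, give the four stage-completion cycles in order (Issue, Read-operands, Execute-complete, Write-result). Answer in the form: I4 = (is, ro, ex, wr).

[1] I1 issues→LSU
[2] I1 reads · I2 issues→MUL
[3] I1 exec-done · I2 reads · I3 issues→SHIFT
[4] I1 writes R0 · I3 reads · I4 issues→ADD
[5] I3 exec-done · I5 issues→LSU
[6] I3 writes R4
[7] I4 reads
[9] I2 exec-done · I4 exec-done
[10] I2 writes R6 · I4 writes R1
[11] I5 reads
[12] I5 exec-done
[13] I5 writes R0
[14] I6 issues→LSU
[15] I6 reads · I7 issues→SHIFT
[16] I6 exec-done · I7 reads
[17] I6 writes R6 · I7 exec-done
[18] I7 writes R4 · I8 issues→LSU
[19] I8 reads
[20] I8 exec-done
[21] I8 writes R5

I4 = (4, 7, 9, 10)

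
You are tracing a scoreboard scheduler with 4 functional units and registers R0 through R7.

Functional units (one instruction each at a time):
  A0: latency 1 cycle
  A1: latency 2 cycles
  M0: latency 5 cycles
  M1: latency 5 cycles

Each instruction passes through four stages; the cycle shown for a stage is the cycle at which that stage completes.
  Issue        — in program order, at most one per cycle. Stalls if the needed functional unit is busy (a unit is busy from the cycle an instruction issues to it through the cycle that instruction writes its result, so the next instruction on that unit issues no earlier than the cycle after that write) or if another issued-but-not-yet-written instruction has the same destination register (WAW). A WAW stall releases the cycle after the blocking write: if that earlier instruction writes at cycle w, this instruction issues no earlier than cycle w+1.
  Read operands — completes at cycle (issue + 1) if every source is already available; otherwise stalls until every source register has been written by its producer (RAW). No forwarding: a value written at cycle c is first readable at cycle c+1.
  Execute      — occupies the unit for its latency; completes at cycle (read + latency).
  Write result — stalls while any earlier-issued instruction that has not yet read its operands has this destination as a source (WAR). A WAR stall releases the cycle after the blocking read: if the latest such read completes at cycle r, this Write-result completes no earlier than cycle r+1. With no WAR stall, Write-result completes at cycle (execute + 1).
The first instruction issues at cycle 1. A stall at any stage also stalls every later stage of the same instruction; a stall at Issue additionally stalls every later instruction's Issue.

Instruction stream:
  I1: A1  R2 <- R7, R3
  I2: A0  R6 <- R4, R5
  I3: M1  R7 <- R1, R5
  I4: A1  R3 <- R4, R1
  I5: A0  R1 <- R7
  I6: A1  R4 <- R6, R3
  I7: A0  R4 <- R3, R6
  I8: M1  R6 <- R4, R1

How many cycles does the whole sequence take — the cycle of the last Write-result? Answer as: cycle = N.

cycle = 26

t=1  issue I1 (A1)
t=2  I1 read-ops · issue I2 (A0)
t=3  I2 read-ops · issue I3 (M1)
t=4  I1 finished on A1 · I2 finished on A0 · I3 read-ops
t=5  I1→R2 · I2→R6
t=6  issue I4 (A1)
t=7  I4 read-ops · issue I5 (A0)
t=9  I3 finished on M1 · I4 finished on A1
t=10  I3→R7 · I4→R3
t=11  I5 read-ops · issue I6 (A1)
t=12  I5 finished on A0 · I6 read-ops
t=13  I5→R1
t=14  I6 finished on A1
t=15  I6→R4
t=16  issue I7 (A0)
t=17  I7 read-ops · issue I8 (M1)
t=18  I7 finished on A0
t=19  I7→R4
t=20  I8 read-ops
t=25  I8 finished on M1
t=26  I8→R6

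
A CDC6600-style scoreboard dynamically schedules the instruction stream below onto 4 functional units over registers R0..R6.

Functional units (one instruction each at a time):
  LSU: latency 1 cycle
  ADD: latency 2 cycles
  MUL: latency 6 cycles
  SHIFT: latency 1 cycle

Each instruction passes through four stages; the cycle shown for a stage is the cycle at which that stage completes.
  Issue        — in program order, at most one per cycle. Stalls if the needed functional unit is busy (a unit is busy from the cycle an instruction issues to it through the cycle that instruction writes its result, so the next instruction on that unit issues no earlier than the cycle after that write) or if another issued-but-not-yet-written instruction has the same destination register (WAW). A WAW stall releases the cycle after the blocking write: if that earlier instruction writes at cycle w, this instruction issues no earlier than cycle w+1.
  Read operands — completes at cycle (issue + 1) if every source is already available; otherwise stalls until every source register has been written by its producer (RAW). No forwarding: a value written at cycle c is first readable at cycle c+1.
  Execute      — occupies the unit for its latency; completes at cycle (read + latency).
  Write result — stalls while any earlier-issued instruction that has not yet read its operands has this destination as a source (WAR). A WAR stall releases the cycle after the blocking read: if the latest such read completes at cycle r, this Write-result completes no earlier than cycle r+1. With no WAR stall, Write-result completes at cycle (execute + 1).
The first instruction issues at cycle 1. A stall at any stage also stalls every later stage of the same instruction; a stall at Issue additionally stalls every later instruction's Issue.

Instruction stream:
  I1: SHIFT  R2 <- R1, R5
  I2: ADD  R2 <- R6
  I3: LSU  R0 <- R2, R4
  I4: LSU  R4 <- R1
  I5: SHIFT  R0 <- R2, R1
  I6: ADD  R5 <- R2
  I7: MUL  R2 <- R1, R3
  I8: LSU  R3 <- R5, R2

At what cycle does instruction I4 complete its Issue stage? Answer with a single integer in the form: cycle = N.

cycle = 13

I1  is:1  ro:2  ex:3  wr:4
I2  is:5  ro:6  ex:8  wr:9  — WAW R2: wait I1 write@4
I3  is:6  ro:10  ex:11  wr:12  — RAW R2: wait I2 write@9
I4  is:13  ro:14  ex:15  wr:16  — struct: LSU busy until I3 writes@12
I5  is:14  ro:15  ex:16  wr:17
I6  is:15  ro:16  ex:18  wr:19
I7  is:16  ro:17  ex:23  wr:24
I8  is:17  ro:25  ex:26  wr:27  — RAW R2: wait I7 write@24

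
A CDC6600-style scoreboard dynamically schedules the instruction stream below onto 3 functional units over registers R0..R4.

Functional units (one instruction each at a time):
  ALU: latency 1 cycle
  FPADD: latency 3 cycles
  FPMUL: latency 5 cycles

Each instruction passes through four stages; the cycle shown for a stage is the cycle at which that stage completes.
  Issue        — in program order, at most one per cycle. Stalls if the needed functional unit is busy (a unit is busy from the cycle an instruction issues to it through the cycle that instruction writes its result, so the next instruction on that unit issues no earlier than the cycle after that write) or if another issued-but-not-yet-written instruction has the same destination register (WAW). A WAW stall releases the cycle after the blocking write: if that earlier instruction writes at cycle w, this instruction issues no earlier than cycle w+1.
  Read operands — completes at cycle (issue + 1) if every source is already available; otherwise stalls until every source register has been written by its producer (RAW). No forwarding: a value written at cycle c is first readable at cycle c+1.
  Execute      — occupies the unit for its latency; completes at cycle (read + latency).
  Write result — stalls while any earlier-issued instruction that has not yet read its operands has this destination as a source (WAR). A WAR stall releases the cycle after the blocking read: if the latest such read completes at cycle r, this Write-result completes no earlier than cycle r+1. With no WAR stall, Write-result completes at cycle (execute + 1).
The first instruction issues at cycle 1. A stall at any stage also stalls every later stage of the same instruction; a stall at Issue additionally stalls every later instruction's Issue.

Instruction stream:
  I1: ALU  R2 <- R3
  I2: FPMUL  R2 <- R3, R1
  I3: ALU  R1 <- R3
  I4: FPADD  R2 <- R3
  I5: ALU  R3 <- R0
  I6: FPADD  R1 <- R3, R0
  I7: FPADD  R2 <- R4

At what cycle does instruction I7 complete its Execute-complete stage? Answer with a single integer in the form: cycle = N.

c1: I1 dispatched to ALU
c2: I1 operands ready
c3: I1 complete
c4: R2←I1
c5: I2 dispatched to FPMUL
c6: I2 operands ready | I3 dispatched to ALU
c7: I3 operands ready
c8: I3 complete
c9: R1←I3
c11: I2 complete
c12: R2←I2
c13: I4 dispatched to FPADD
c14: I4 operands ready | I5 dispatched to ALU
c15: I5 operands ready
c16: I5 complete
c17: I4 complete | R3←I5
c18: R2←I4
c19: I6 dispatched to FPADD
c20: I6 operands ready
c23: I6 complete
c24: R1←I6
c25: I7 dispatched to FPADD
c26: I7 operands ready
c29: I7 complete
c30: R2←I7

cycle = 29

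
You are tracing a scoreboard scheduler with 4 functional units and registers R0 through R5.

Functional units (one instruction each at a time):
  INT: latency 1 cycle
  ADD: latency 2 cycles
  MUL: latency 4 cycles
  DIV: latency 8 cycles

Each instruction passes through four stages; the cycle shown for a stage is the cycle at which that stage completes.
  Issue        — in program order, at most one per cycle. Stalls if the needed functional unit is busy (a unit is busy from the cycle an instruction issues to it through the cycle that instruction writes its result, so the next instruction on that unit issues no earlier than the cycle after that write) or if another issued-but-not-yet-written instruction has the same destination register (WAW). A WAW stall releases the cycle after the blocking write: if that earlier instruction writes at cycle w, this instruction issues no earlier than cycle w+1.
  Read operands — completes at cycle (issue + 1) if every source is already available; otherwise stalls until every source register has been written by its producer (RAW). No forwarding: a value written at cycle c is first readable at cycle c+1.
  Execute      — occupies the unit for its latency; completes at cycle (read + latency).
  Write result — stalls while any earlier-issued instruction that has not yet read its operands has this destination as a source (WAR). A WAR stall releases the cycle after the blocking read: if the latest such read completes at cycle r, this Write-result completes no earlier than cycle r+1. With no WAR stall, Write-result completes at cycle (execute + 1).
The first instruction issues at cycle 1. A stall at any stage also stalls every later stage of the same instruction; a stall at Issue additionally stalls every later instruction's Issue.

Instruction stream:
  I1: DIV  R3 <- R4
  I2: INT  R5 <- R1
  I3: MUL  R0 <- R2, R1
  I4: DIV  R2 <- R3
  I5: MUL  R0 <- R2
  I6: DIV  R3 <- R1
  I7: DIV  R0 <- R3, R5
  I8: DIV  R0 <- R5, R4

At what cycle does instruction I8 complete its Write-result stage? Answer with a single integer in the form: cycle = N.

cycle 1: I1 issues→DIV
cycle 2: I1 reads, I2 issues→INT
cycle 3: I2 reads, I3 issues→MUL
cycle 4: I2 exec-done, I3 reads
cycle 5: I2 writes R5
cycle 8: I3 exec-done
cycle 9: I3 writes R0
cycle 10: I1 exec-done
cycle 11: I1 writes R3
cycle 12: I4 issues→DIV
cycle 13: I4 reads, I5 issues→MUL
cycle 21: I4 exec-done
cycle 22: I4 writes R2
cycle 23: I5 reads, I6 issues→DIV
cycle 24: I6 reads
cycle 27: I5 exec-done
cycle 28: I5 writes R0
cycle 32: I6 exec-done
cycle 33: I6 writes R3
cycle 34: I7 issues→DIV
cycle 35: I7 reads
cycle 43: I7 exec-done
cycle 44: I7 writes R0
cycle 45: I8 issues→DIV
cycle 46: I8 reads
cycle 54: I8 exec-done
cycle 55: I8 writes R0

cycle = 55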